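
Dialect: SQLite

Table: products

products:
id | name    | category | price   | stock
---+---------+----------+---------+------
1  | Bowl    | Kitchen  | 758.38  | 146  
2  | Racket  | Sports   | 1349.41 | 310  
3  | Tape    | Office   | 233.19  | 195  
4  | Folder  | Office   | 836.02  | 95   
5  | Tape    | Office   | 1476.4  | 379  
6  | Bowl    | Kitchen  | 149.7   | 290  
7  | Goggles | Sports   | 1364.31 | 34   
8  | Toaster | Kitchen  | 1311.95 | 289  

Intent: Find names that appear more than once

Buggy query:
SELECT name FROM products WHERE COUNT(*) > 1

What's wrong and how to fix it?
Bug: WHERE can't reference COUNT(*); aggregates are computed after WHERE

Fix: GROUP BY name, then filter groups with HAVING COUNT(*) > 1

Corrected query:
SELECT name FROM products GROUP BY name HAVING COUNT(*) > 1

Result:
name
----
Bowl
Tape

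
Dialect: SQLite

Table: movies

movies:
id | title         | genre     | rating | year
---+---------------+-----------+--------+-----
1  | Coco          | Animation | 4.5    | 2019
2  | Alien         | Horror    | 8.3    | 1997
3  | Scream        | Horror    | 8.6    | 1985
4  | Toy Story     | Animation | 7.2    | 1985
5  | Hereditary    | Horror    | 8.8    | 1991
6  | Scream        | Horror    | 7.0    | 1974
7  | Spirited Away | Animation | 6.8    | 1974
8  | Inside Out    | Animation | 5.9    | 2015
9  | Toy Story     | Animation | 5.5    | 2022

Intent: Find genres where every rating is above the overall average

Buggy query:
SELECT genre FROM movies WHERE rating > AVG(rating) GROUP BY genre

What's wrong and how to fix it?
Bug: WHERE evaluates per row before aggregation, so AVG() is unavailable

Fix: Compute the overall average in a scalar subquery and compare each group's MIN against it in HAVING

Corrected query:
SELECT genre FROM movies GROUP BY genre HAVING MIN(rating) > (SELECT AVG(rating) FROM movies)

Result:
genre 
------
Horror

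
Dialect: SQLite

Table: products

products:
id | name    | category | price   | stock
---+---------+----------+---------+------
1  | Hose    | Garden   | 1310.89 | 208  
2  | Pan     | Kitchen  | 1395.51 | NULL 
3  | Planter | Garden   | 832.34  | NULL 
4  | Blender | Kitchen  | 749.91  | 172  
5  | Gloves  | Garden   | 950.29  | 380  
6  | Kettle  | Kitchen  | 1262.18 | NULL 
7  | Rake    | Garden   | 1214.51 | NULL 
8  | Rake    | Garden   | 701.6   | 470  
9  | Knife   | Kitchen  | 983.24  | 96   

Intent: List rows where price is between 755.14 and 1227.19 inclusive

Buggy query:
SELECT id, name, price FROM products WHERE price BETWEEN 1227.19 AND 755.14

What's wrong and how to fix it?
Bug: The bounds are reversed; BETWEEN a AND b requires a <= b to match anything

Fix: Swap the bounds so the smaller value comes first

Corrected query:
SELECT id, name, price FROM products WHERE price BETWEEN 755.14 AND 1227.19

Result:
id | name    | price  
---+---------+--------
3  | Planter | 832.34 
5  | Gloves  | 950.29 
7  | Rake    | 1214.51
9  | Knife   | 983.24 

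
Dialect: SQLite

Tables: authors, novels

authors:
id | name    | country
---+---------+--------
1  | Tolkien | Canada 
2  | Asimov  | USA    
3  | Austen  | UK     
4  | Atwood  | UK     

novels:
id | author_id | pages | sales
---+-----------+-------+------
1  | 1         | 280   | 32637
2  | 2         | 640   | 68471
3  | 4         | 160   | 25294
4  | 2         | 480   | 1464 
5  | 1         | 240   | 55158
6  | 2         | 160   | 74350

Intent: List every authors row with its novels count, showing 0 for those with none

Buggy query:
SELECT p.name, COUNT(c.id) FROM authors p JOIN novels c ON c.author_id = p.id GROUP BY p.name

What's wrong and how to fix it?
Bug: An inner join excludes parents with zero children

Fix: Switch to LEFT JOIN to retain unmatched parent rows

Corrected query:
SELECT p.name, COUNT(c.id) FROM authors p LEFT JOIN novels c ON c.author_id = p.id GROUP BY p.name

Result:
name    | COUNT(c.id)
--------+------------
Asimov  | 3          
Atwood  | 1          
Austen  | 0          
Tolkien | 2          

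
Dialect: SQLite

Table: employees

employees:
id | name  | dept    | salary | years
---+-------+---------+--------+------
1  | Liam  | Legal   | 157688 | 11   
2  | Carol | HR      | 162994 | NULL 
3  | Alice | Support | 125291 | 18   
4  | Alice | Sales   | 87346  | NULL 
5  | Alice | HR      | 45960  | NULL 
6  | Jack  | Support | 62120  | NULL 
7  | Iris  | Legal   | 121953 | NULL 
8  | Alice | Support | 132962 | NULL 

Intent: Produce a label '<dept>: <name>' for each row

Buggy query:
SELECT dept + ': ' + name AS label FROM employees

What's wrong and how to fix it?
Bug: '+' is numeric addition; on text columns SQLite converts them to 0 instead of concatenating

Fix: Use the || operator for string concatenation

Corrected query:
SELECT dept || ': ' || name AS label FROM employees

Result:
label         
--------------
Legal: Liam   
HR: Carol     
Support: Alice
Sales: Alice  
HR: Alice     
Support: Jack 
Legal: Iris   
Support: Alice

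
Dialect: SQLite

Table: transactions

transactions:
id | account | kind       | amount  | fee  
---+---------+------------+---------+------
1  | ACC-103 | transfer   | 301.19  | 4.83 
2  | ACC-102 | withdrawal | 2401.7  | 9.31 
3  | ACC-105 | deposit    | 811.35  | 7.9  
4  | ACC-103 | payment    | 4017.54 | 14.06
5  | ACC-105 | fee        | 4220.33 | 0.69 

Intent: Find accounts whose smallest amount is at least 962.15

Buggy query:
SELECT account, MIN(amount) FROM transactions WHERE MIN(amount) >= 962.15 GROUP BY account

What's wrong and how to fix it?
Bug: Aggregates like MIN are computed per group after WHERE runs

Fix: Replace WHERE with HAVING after the GROUP BY

Corrected query:
SELECT account, MIN(amount) FROM transactions GROUP BY account HAVING MIN(amount) >= 962.15

Result:
account | MIN(amount)
--------+------------
ACC-102 | 2401.7     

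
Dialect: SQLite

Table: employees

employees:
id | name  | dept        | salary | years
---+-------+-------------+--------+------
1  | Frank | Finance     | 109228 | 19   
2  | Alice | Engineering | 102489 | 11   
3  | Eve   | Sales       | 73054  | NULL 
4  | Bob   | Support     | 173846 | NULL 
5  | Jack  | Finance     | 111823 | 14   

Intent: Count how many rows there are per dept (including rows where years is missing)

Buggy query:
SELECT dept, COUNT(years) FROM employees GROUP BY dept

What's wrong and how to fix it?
Bug: COUNT(column) counts non-NULL values only; rows with NULL years aren't counted

Fix: Use COUNT(*) to count all rows regardless of NULL

Corrected query:
SELECT dept, COUNT(*) FROM employees GROUP BY dept

Result:
dept        | COUNT(*)
------------+---------
Engineering | 1       
Finance     | 2       
Sales       | 1       
Support     | 1       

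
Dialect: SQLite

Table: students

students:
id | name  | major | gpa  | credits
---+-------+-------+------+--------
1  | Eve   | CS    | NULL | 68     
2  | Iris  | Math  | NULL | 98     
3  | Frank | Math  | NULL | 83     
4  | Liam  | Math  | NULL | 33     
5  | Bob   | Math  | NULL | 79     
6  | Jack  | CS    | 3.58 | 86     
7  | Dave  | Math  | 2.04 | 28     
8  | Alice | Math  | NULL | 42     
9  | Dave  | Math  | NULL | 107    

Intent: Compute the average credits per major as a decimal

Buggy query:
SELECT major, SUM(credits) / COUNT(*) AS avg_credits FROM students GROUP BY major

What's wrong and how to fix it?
Bug: SUM(credits) and COUNT(*) are both integers; the division truncates the fractional part

Fix: Cast one side to REAL so the division keeps the fractional part

Corrected query:
SELECT major, SUM(credits) * 1.0 / COUNT(*) AS avg_credits FROM students GROUP BY major

Result:
major | avg_credits
------+------------
CS    | 77         
Math  | 67.142857  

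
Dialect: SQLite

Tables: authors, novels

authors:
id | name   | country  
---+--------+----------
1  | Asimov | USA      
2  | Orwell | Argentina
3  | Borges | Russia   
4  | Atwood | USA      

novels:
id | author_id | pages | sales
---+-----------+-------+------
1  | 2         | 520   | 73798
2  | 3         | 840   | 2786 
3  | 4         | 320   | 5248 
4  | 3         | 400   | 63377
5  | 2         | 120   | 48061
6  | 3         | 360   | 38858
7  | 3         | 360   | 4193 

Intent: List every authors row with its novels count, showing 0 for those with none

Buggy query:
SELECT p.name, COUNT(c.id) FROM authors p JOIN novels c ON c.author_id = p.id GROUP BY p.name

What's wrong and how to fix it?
Bug: An inner join excludes parents with zero children

Fix: Switch to LEFT JOIN to retain unmatched parent rows

Corrected query:
SELECT p.name, COUNT(c.id) FROM authors p LEFT JOIN novels c ON c.author_id = p.id GROUP BY p.name

Result:
name   | COUNT(c.id)
-------+------------
Asimov | 0          
Atwood | 1          
Borges | 4          
Orwell | 2          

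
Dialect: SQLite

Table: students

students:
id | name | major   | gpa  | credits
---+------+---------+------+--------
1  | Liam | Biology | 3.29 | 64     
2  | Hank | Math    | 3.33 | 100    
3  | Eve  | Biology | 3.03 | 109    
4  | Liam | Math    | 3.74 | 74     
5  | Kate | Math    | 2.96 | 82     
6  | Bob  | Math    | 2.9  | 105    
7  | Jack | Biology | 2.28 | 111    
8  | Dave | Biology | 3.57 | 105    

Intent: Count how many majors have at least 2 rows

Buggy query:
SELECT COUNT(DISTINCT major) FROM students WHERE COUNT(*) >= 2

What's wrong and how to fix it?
Bug: WHERE filters individual rows, not groups, so a group-level COUNT is invalid there

Fix: Group first with HAVING COUNT(*) >= 2, then COUNT the resulting groups

Corrected query:
SELECT COUNT(*) FROM (SELECT major FROM students GROUP BY major HAVING COUNT(*) >= 2)

Result:
COUNT(*)
--------
2       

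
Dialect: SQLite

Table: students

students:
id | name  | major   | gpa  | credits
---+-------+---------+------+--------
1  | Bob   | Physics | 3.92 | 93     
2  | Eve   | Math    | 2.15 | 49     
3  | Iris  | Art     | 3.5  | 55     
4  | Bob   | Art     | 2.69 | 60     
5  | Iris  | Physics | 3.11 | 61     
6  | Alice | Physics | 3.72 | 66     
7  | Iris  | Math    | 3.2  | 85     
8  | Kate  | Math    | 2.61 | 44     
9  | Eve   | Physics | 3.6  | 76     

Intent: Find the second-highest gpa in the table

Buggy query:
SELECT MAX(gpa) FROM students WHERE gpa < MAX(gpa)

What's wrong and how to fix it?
Bug: The inner MAX is an aggregate inside WHERE, which is not allowed

Fix: Compute the overall MAX in a subquery, then take MAX of rows below it

Corrected query:
SELECT MAX(gpa) FROM students WHERE gpa < (SELECT MAX(gpa) FROM students)

Result:
MAX(gpa)
--------
3.72    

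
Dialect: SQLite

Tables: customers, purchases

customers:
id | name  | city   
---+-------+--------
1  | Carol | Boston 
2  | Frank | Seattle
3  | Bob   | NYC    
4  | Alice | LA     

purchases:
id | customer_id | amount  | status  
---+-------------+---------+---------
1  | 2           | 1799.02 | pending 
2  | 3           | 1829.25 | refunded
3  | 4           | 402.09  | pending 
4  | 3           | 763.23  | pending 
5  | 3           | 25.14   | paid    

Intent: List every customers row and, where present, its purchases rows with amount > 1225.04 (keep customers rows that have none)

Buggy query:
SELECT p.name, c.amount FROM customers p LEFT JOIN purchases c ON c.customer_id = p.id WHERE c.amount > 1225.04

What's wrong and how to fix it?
Bug: Filtering c.amount in WHERE discards the NULL rows produced by LEFT JOIN, turning it into an inner join

Fix: Put 'c.amount > 1225.04' in the JOIN's ON clause instead of WHERE

Corrected query:
SELECT p.name, c.amount FROM customers p LEFT JOIN purchases c ON c.customer_id = p.id AND c.amount > 1225.04

Result:
name  | amount 
------+--------
Carol | NULL   
Frank | 1799.02
Bob   | 1829.25
Alice | NULL   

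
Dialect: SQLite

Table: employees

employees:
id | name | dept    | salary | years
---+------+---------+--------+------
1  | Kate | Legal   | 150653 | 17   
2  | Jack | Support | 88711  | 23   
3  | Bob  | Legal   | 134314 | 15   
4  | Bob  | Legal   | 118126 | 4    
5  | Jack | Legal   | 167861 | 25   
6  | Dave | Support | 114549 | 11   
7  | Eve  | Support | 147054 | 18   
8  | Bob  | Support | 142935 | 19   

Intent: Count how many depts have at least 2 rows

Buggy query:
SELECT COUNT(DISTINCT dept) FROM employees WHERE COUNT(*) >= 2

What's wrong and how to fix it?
Bug: COUNT(*) cannot appear in WHERE; the per-group count doesn't exist yet

Fix: Group first with HAVING COUNT(*) >= 2, then COUNT the resulting groups

Corrected query:
SELECT COUNT(*) FROM (SELECT dept FROM employees GROUP BY dept HAVING COUNT(*) >= 2)

Result:
COUNT(*)
--------
2       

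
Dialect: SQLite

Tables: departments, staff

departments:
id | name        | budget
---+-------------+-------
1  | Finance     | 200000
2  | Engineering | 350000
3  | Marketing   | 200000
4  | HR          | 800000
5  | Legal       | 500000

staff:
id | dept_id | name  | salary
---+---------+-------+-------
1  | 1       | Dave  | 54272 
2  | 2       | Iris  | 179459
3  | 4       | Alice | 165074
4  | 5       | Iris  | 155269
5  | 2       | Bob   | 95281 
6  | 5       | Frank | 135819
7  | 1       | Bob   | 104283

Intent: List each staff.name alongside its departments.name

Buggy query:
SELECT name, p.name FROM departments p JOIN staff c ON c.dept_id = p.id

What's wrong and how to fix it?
Bug: Both tables have a 'name' column; the unqualified reference is ambiguous

Fix: Qualify the column with its table alias (c.name)

Corrected query:
SELECT c.name, p.name FROM departments p JOIN staff c ON c.dept_id = p.id

Result:
name  | name       
------+------------
Dave  | Finance    
Iris  | Engineering
Alice | HR         
Iris  | Legal      
Bob   | Engineering
Frank | Legal      
Bob   | Finance    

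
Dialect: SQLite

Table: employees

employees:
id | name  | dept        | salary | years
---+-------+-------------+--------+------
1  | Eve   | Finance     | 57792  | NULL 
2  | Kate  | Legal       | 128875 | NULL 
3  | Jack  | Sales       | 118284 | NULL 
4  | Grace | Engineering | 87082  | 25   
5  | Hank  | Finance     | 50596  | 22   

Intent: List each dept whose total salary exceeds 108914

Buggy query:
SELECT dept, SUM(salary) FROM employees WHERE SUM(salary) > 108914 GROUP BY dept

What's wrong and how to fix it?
Bug: SUM(salary) is an aggregate, but WHERE filters rows before aggregation

Fix: Use HAVING (which filters groups after aggregation) instead of WHERE

Corrected query:
SELECT dept, SUM(salary) FROM employees GROUP BY dept HAVING SUM(salary) > 108914

Result:
dept  | SUM(salary)
------+------------
Legal | 128875     
Sales | 118284     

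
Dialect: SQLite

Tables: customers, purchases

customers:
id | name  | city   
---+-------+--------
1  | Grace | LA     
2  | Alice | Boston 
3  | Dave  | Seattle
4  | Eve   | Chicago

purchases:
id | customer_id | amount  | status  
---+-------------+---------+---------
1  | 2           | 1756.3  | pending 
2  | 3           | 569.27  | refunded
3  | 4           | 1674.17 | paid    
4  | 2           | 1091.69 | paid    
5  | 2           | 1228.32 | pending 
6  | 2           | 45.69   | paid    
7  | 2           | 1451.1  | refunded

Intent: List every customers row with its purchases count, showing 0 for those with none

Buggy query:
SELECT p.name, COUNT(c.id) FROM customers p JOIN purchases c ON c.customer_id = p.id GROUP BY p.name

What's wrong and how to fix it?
Bug: INNER JOIN drops customers rows that have no matching purchases rows

Fix: Use LEFT JOIN so parents without children still appear (COUNT(c.id) gives 0)

Corrected query:
SELECT p.name, COUNT(c.id) FROM customers p LEFT JOIN purchases c ON c.customer_id = p.id GROUP BY p.name

Result:
name  | COUNT(c.id)
------+------------
Alice | 5          
Dave  | 1          
Eve   | 1          
Grace | 0          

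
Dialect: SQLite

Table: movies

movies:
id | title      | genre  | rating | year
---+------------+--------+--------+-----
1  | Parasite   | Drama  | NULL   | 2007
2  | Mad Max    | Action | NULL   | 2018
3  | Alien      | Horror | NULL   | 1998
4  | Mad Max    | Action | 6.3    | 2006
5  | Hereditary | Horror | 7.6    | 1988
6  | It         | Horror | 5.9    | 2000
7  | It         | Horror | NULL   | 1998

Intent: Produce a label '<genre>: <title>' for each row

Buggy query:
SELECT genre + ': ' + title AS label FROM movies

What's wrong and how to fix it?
Bug: '+' is numeric addition; on text columns SQLite converts them to 0 instead of concatenating

Fix: Replace + with || to concatenate text

Corrected query:
SELECT genre || ': ' || title AS label FROM movies

Result:
label             
------------------
Drama: Parasite   
Action: Mad Max   
Horror: Alien     
Action: Mad Max   
Horror: Hereditary
Horror: It        
Horror: It        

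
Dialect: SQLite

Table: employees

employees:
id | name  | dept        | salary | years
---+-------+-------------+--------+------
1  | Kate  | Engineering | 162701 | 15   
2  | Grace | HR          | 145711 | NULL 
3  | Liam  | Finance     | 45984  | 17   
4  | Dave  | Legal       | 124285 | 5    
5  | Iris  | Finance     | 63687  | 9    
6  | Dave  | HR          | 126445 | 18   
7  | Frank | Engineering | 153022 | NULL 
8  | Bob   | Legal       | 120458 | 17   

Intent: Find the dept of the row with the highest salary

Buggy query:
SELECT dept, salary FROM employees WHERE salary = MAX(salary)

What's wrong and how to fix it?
Bug: MAX(salary) is an aggregate and cannot be used directly in WHERE

Fix: Use a subquery: WHERE salary = (SELECT MAX(salary) FROM employees)

Corrected query:
SELECT dept, salary FROM employees WHERE salary = (SELECT MAX(salary) FROM employees)

Result:
dept        | salary
------------+-------
Engineering | 162701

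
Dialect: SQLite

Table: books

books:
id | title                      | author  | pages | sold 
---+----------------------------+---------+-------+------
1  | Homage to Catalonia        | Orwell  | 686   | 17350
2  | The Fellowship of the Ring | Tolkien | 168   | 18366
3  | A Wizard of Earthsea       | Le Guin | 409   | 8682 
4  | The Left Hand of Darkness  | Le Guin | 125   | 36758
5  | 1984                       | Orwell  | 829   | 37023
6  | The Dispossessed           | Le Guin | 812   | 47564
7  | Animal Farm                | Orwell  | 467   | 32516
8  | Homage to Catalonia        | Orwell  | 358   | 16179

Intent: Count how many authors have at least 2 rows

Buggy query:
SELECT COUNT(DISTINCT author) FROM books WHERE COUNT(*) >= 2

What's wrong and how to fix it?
Bug: COUNT(*) cannot appear in WHERE; the per-group count doesn't exist yet

Fix: Group first with HAVING COUNT(*) >= 2, then COUNT the resulting groups

Corrected query:
SELECT COUNT(*) FROM (SELECT author FROM books GROUP BY author HAVING COUNT(*) >= 2)

Result:
COUNT(*)
--------
2       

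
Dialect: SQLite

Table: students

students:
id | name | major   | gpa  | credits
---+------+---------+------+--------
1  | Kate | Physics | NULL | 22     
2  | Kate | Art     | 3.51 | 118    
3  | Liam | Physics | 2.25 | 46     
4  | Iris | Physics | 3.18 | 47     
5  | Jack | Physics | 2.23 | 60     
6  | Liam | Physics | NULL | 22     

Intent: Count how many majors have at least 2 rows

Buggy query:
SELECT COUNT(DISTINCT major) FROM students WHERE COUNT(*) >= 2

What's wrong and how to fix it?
Bug: COUNT(*) cannot appear in WHERE; the per-group count doesn't exist yet

Fix: Use a subquery that GROUPs and filters with HAVING, then count its rows

Corrected query:
SELECT COUNT(*) FROM (SELECT major FROM students GROUP BY major HAVING COUNT(*) >= 2)

Result:
COUNT(*)
--------
1       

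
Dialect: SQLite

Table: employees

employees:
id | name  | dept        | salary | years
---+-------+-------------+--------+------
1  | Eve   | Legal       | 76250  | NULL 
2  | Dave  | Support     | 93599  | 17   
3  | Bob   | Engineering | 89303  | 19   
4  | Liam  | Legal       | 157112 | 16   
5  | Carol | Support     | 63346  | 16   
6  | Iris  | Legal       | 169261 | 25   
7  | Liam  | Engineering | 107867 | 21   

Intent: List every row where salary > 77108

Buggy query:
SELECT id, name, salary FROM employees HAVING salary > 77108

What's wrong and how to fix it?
Bug: This is a non-aggregate query (no GROUP BY, no aggregates), so in SQLite the HAVING clause is invalid here; a row-level condition belongs in WHERE

Fix: Replace HAVING with WHERE since the condition applies to individual rows

Corrected query:
SELECT id, name, salary FROM employees WHERE salary > 77108

Result:
id | name | salary
---+------+-------
2  | Dave | 93599 
3  | Bob  | 89303 
4  | Liam | 157112
6  | Iris | 169261
7  | Liam | 107867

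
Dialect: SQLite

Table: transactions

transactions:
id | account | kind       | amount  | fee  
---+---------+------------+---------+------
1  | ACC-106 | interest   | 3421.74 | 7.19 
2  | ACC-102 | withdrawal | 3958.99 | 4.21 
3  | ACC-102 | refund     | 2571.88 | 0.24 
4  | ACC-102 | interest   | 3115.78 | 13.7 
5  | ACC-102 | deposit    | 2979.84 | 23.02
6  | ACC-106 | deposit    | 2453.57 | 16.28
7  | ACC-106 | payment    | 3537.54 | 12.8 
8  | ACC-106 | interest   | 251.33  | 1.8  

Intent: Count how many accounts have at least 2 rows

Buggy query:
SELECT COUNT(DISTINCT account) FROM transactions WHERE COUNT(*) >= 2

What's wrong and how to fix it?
Bug: WHERE filters individual rows, not groups, so a group-level COUNT is invalid there

Fix: Use a subquery that GROUPs and filters with HAVING, then count its rows

Corrected query:
SELECT COUNT(*) FROM (SELECT account FROM transactions GROUP BY account HAVING COUNT(*) >= 2)

Result:
COUNT(*)
--------
2       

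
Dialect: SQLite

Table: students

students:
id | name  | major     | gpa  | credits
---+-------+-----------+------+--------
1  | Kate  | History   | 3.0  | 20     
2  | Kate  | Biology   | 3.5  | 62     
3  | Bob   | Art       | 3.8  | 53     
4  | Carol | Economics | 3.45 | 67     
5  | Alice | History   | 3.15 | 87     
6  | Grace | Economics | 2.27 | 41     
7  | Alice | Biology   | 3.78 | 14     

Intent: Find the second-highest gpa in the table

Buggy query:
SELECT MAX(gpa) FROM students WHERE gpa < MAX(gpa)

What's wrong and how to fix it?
Bug: MAX(gpa) on the right of the comparison is an aggregate-in-WHERE error

Fix: Put the inner MAX in a scalar subquery

Corrected query:
SELECT MAX(gpa) FROM students WHERE gpa < (SELECT MAX(gpa) FROM students)

Result:
MAX(gpa)
--------
3.78    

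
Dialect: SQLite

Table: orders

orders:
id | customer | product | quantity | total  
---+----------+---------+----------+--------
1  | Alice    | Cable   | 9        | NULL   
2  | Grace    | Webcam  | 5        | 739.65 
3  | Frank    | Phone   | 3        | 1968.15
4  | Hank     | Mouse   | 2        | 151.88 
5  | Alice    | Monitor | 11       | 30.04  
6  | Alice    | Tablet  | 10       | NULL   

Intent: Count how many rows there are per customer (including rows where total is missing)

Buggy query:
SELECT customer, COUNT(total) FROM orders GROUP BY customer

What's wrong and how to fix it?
Bug: COUNT(total) skips NULLs, so groups with missing total are undercounted

Fix: Replace COUNT(total) with COUNT(*)

Corrected query:
SELECT customer, COUNT(*) FROM orders GROUP BY customer

Result:
customer | COUNT(*)
---------+---------
Alice    | 3       
Frank    | 1       
Grace    | 1       
Hank     | 1       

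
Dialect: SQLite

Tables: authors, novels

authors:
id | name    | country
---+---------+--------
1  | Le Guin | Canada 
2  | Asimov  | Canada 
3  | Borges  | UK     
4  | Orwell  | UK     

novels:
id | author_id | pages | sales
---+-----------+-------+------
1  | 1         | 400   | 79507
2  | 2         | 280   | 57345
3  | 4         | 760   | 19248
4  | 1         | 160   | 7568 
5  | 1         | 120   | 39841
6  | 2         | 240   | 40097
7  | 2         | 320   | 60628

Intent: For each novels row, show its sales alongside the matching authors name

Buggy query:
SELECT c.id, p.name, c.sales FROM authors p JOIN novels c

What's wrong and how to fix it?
Bug: JOIN with no ON clause produces a cartesian product; every novels row pairs with every authors row

Fix: Add ON c.author_id = p.id to the JOIN

Corrected query:
SELECT c.id, p.name, c.sales FROM authors p JOIN novels c ON c.author_id = p.id

Result:
id | name    | sales
---+---------+------
1  | Le Guin | 79507
2  | Asimov  | 57345
3  | Orwell  | 19248
4  | Le Guin | 7568 
5  | Le Guin | 39841
6  | Asimov  | 40097
7  | Asimov  | 60628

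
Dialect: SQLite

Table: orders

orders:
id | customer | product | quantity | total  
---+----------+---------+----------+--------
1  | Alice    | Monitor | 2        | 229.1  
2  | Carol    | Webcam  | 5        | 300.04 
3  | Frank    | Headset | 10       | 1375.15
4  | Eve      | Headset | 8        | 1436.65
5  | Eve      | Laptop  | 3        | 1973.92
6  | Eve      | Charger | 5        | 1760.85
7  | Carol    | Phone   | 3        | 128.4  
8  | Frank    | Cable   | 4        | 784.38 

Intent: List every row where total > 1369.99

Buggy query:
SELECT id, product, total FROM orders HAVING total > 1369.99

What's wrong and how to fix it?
Bug: HAVING filters the output of aggregation, but this query has no GROUP BY and no aggregate functions, so SQLite rejects it (HAVING clause on a non-aggregate query); the condition here is per row

Fix: Use WHERE for row-level filtering

Corrected query:
SELECT id, product, total FROM orders WHERE total > 1369.99

Result:
id | product | total  
---+---------+--------
3  | Headset | 1375.15
4  | Headset | 1436.65
5  | Laptop  | 1973.92
6  | Charger | 1760.85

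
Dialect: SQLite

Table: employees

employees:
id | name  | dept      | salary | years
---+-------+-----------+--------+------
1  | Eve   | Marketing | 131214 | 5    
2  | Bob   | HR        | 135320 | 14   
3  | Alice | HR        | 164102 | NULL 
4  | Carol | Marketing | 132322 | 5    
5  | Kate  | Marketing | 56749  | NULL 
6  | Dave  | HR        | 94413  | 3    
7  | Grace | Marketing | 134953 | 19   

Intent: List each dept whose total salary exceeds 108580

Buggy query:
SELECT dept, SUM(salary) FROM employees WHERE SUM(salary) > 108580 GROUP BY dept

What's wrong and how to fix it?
Bug: WHERE runs before GROUP BY, so aggregates aren't available there

Fix: Use HAVING (which filters groups after aggregation) instead of WHERE

Corrected query:
SELECT dept, SUM(salary) FROM employees GROUP BY dept HAVING SUM(salary) > 108580

Result:
dept      | SUM(salary)
----------+------------
HR        | 393835     
Marketing | 455238     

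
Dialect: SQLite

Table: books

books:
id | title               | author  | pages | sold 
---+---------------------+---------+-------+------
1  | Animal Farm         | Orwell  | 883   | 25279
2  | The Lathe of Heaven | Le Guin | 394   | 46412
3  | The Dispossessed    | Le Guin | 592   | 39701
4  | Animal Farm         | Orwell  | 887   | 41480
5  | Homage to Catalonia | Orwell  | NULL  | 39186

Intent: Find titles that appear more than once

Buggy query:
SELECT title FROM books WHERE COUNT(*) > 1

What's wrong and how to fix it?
Bug: WHERE can't reference COUNT(*); aggregates are computed after WHERE

Fix: Group first, then use HAVING for the count condition

Corrected query:
SELECT title FROM books GROUP BY title HAVING COUNT(*) > 1

Result:
title      
-----------
Animal Farm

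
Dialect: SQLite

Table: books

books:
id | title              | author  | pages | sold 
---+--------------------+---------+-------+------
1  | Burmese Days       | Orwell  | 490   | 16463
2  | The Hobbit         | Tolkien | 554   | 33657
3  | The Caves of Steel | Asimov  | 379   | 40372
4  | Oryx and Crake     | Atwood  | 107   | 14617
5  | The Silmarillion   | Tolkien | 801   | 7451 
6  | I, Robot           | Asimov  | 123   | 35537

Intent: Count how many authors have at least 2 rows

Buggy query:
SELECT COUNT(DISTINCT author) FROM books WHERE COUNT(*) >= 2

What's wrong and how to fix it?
Bug: COUNT(*) cannot appear in WHERE; the per-group count doesn't exist yet

Fix: Use a subquery that GROUPs and filters with HAVING, then count its rows

Corrected query:
SELECT COUNT(*) FROM (SELECT author FROM books GROUP BY author HAVING COUNT(*) >= 2)

Result:
COUNT(*)
--------
2       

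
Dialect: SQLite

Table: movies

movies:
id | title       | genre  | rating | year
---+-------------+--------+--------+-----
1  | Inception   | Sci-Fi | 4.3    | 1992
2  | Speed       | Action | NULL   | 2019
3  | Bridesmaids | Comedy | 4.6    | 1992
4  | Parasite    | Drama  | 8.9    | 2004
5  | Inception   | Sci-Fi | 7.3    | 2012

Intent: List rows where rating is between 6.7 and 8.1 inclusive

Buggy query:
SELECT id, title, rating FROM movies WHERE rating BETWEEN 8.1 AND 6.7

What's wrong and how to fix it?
Bug: BETWEEN expects the lower bound first; with 8.1 AND 6.7 the range is empty

Fix: Swap the bounds so the smaller value comes first

Corrected query:
SELECT id, title, rating FROM movies WHERE rating BETWEEN 6.7 AND 8.1

Result:
id | title     | rating
---+-----------+-------
5  | Inception | 7.3   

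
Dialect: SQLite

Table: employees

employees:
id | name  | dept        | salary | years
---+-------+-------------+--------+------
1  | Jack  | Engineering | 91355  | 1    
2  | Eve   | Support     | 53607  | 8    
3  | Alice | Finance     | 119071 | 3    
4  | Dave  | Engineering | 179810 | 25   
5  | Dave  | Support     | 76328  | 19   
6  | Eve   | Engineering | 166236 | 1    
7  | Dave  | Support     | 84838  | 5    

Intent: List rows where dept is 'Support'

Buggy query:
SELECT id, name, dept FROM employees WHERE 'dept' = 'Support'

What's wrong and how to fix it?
Bug: Single quotes denote string literals in SQL; the column name is being compared as a constant string

Fix: Reference the column as dept without single quotes

Corrected query:
SELECT id, name, dept FROM employees WHERE dept = 'Support'

Result:
id | name | dept   
---+------+--------
2  | Eve  | Support
5  | Dave | Support
7  | Dave | Support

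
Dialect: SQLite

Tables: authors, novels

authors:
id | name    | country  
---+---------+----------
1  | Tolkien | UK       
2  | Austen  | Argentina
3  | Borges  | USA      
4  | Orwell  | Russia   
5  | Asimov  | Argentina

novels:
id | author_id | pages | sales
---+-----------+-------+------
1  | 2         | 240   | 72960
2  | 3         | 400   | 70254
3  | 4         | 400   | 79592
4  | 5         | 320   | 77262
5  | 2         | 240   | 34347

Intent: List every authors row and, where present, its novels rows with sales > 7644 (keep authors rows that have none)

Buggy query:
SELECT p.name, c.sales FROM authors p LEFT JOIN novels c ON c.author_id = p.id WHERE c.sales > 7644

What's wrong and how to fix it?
Bug: A WHERE condition on the right-hand table after LEFT JOIN drops unmatched parents

Fix: Put 'c.sales > 7644' in the JOIN's ON clause instead of WHERE

Corrected query:
SELECT p.name, c.sales FROM authors p LEFT JOIN novels c ON c.author_id = p.id AND c.sales > 7644

Result:
name    | sales
--------+------
Tolkien | NULL 
Austen  | 34347
Austen  | 72960
Borges  | 70254
Orwell  | 79592
Asimov  | 77262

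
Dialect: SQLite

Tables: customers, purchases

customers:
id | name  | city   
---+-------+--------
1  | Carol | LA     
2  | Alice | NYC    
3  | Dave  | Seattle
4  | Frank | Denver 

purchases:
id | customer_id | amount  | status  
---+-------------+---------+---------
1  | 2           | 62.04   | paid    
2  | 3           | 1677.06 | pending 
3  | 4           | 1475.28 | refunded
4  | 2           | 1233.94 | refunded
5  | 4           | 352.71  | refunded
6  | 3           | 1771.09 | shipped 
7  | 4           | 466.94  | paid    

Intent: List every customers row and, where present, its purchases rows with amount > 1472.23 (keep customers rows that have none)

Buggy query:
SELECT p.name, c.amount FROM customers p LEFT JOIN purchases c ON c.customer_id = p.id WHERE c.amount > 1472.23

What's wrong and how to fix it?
Bug: Filtering c.amount in WHERE discards the NULL rows produced by LEFT JOIN, turning it into an inner join

Fix: Put 'c.amount > 1472.23' in the JOIN's ON clause instead of WHERE

Corrected query:
SELECT p.name, c.amount FROM customers p LEFT JOIN purchases c ON c.customer_id = p.id AND c.amount > 1472.23

Result:
name  | amount 
------+--------
Carol | NULL   
Alice | NULL   
Dave  | 1677.06
Dave  | 1771.09
Frank | 1475.28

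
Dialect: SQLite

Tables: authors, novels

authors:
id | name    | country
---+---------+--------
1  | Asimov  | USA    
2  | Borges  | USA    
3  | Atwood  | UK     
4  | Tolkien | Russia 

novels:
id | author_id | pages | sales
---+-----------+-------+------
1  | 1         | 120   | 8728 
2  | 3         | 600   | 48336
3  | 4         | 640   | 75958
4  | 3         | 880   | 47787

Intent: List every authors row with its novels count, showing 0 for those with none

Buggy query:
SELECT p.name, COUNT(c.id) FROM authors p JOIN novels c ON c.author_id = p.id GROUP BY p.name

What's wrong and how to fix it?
Bug: An inner join excludes parents with zero children

Fix: Use LEFT JOIN so parents without children still appear (COUNT(c.id) gives 0)

Corrected query:
SELECT p.name, COUNT(c.id) FROM authors p LEFT JOIN novels c ON c.author_id = p.id GROUP BY p.name

Result:
name    | COUNT(c.id)
--------+------------
Asimov  | 1          
Atwood  | 2          
Borges  | 0          
Tolkien | 1          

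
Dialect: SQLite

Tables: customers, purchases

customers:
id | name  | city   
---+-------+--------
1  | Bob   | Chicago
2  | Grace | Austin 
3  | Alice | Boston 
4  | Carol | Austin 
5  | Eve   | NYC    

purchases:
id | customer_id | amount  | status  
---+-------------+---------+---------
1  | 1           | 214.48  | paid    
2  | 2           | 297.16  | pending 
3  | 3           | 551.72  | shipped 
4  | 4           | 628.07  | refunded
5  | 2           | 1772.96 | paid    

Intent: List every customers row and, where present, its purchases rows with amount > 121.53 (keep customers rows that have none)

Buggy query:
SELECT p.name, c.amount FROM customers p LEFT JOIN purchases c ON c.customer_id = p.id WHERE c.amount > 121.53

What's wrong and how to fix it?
Bug: Filtering c.amount in WHERE discards the NULL rows produced by LEFT JOIN, turning it into an inner join

Fix: Put 'c.amount > 121.53' in the JOIN's ON clause instead of WHERE

Corrected query:
SELECT p.name, c.amount FROM customers p LEFT JOIN purchases c ON c.customer_id = p.id AND c.amount > 121.53

Result:
name  | amount 
------+--------
Bob   | 214.48 
Grace | 297.16 
Grace | 1772.96
Alice | 551.72 
Carol | 628.07 
Eve   | NULL   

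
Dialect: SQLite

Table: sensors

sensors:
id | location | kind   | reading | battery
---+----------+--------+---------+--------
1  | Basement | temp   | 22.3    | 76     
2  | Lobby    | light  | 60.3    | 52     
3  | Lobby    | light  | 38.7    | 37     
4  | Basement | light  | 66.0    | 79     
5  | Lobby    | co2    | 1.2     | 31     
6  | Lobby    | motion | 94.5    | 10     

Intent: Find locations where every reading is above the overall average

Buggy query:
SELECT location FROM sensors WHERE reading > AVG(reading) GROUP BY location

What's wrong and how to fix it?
Bug: AVG() is an aggregate; it can't sit directly in WHERE

Fix: Compute the overall average in a scalar subquery and compare each group's MIN against it in HAVING

Corrected query:
SELECT location FROM sensors GROUP BY location HAVING MIN(reading) > (SELECT AVG(reading) FROM sensors)

Result:
(no rows)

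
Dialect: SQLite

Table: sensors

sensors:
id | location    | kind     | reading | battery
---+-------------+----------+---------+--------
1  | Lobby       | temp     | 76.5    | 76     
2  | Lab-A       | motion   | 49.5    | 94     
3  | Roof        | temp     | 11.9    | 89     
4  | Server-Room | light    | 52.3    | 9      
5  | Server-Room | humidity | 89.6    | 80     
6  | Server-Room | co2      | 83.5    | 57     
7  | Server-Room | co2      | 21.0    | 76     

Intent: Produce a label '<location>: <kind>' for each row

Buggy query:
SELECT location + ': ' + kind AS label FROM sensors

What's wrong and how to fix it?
Bug: SQLite uses || for string concatenation; + coerces text to numbers (yielding 0)

Fix: Use the || operator for string concatenation

Corrected query:
SELECT location || ': ' || kind AS label FROM sensors

Result:
label                
---------------------
Lobby: temp          
Lab-A: motion        
Roof: temp           
Server-Room: light   
Server-Room: humidity
Server-Room: co2     
Server-Room: co2     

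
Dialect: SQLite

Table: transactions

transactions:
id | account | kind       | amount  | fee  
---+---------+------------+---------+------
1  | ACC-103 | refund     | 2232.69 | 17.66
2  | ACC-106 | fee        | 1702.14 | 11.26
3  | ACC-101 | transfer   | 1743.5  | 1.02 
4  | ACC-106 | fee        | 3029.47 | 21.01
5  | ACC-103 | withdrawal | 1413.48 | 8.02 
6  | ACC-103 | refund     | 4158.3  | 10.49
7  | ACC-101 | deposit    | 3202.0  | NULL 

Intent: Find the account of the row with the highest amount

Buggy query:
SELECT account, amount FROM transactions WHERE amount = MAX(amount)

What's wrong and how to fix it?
Bug: MAX(amount) is an aggregate and cannot be used directly in WHERE

Fix: Wrap MAX in a scalar subquery so WHERE compares against a single value

Corrected query:
SELECT account, amount FROM transactions WHERE amount = (SELECT MAX(amount) FROM transactions)

Result:
account | amount
--------+-------
ACC-103 | 4158.3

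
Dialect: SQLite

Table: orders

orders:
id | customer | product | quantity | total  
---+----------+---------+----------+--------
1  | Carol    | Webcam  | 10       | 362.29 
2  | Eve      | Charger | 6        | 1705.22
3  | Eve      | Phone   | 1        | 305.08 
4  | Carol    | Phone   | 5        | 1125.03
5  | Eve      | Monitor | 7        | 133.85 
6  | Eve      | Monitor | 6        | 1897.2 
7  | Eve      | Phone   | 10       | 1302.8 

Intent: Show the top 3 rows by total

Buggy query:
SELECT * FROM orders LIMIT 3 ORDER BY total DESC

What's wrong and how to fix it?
Bug: ORDER BY cannot follow LIMIT; LIMIT is the final clause

Fix: Sort with ORDER BY, then apply LIMIT

Corrected query:
SELECT * FROM orders ORDER BY total DESC LIMIT 3

Result:
id | customer | product | quantity | total  
---+----------+---------+----------+--------
6  | Eve      | Monitor | 6        | 1897.2 
2  | Eve      | Charger | 6        | 1705.22
7  | Eve      | Phone   | 10       | 1302.8 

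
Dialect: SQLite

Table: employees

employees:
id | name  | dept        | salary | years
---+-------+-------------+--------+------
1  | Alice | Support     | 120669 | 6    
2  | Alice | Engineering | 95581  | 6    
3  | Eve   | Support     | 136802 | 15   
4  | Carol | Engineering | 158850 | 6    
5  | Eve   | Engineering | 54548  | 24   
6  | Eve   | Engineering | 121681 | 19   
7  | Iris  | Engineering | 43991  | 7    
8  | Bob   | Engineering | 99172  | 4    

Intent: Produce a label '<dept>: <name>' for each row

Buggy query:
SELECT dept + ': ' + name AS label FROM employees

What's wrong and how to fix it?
Bug: SQLite uses || for string concatenation; + coerces text to numbers (yielding 0)

Fix: Replace + with || to concatenate text

Corrected query:
SELECT dept || ': ' || name AS label FROM employees

Result:
label             
------------------
Support: Alice    
Engineering: Alice
Support: Eve      
Engineering: Carol
Engineering: Eve  
Engineering: Eve  
Engineering: Iris 
Engineering: Bob  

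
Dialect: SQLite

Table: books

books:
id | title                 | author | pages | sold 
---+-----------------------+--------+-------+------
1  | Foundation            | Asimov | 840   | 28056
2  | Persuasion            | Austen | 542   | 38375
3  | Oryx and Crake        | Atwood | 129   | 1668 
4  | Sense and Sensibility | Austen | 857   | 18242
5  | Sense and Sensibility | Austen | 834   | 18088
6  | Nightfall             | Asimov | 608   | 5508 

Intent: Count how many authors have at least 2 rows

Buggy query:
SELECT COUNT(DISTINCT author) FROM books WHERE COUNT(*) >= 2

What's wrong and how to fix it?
Bug: COUNT(*) cannot appear in WHERE; the per-group count doesn't exist yet

Fix: Group first with HAVING COUNT(*) >= 2, then COUNT the resulting groups

Corrected query:
SELECT COUNT(*) FROM (SELECT author FROM books GROUP BY author HAVING COUNT(*) >= 2)

Result:
COUNT(*)
--------
2       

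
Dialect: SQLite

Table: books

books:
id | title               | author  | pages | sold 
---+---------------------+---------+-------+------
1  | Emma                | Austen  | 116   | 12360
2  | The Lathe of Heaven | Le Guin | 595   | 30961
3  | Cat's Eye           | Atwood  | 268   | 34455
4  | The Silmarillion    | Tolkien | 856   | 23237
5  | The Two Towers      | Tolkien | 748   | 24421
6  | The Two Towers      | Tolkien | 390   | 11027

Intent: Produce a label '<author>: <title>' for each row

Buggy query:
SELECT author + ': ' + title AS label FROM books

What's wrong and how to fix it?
Bug: '+' is numeric addition; on text columns SQLite converts them to 0 instead of concatenating

Fix: Use the || operator for string concatenation

Corrected query:
SELECT author || ': ' || title AS label FROM books

Result:
label                       
----------------------------
Austen: Emma                
Le Guin: The Lathe of Heaven
Atwood: Cat's Eye           
Tolkien: The Silmarillion   
Tolkien: The Two Towers     
Tolkien: The Two Towers     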